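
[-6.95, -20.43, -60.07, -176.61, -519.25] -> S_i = -6.95*2.94^i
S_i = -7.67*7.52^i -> [-7.67, -57.68, -433.74, -3261.74, -24528.26]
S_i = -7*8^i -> [-7, -56, -448, -3584, -28672]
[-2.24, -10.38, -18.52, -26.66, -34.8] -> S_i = -2.24 + -8.14*i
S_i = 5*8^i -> [5, 40, 320, 2560, 20480]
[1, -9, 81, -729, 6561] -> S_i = 1*-9^i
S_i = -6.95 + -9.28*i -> [-6.95, -16.23, -25.51, -34.79, -44.07]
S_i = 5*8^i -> [5, 40, 320, 2560, 20480]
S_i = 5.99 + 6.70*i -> [5.99, 12.69, 19.39, 26.09, 32.79]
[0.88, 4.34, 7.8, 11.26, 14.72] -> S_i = 0.88 + 3.46*i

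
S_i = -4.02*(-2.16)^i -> [-4.02, 8.68, -18.76, 40.51, -87.51]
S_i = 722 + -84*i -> [722, 638, 554, 470, 386]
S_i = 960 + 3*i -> [960, 963, 966, 969, 972]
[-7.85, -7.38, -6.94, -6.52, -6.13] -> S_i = -7.85*0.94^i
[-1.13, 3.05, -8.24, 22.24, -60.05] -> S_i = -1.13*(-2.70)^i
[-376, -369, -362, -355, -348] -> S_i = -376 + 7*i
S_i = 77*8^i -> [77, 616, 4928, 39424, 315392]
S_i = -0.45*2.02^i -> [-0.45, -0.91, -1.84, -3.71, -7.49]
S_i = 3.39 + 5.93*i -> [3.39, 9.32, 15.25, 21.18, 27.11]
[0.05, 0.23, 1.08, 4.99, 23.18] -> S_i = 0.05*4.64^i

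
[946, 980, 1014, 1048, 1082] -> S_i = 946 + 34*i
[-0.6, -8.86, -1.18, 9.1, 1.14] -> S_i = Random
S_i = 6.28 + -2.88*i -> [6.28, 3.4, 0.52, -2.36, -5.24]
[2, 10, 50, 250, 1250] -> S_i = 2*5^i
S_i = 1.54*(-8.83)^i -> [1.54, -13.6, 120.07, -1060.24, 9361.89]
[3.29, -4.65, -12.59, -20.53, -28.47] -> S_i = 3.29 + -7.94*i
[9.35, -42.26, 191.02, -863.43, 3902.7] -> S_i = 9.35*(-4.52)^i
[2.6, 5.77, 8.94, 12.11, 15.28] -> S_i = 2.60 + 3.17*i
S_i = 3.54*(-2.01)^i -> [3.54, -7.12, 14.3, -28.75, 57.78]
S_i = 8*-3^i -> [8, -24, 72, -216, 648]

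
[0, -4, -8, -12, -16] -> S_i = 0 + -4*i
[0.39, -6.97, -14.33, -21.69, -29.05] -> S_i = 0.39 + -7.36*i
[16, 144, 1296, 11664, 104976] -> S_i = 16*9^i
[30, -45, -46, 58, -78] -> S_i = Random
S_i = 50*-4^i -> [50, -200, 800, -3200, 12800]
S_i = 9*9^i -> [9, 81, 729, 6561, 59049]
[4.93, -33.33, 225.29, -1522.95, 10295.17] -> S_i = 4.93*(-6.76)^i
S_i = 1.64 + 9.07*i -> [1.64, 10.71, 19.78, 28.85, 37.92]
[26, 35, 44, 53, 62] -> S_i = 26 + 9*i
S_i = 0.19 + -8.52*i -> [0.19, -8.33, -16.85, -25.37, -33.89]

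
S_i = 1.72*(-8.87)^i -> [1.72, -15.26, 135.32, -1200.33, 10646.89]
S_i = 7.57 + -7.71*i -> [7.57, -0.14, -7.85, -15.56, -23.27]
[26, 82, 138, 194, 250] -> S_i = 26 + 56*i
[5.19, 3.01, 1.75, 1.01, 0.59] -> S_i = 5.19*0.58^i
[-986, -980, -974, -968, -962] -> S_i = -986 + 6*i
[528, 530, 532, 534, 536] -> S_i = 528 + 2*i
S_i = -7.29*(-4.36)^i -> [-7.29, 31.78, -138.58, 604.21, -2634.35]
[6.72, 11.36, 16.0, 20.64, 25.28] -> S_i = 6.72 + 4.64*i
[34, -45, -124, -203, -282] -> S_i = 34 + -79*i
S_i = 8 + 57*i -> [8, 65, 122, 179, 236]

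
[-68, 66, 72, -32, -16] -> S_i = Random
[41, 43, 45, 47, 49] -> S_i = 41 + 2*i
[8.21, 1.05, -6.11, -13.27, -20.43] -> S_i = 8.21 + -7.16*i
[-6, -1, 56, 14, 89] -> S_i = Random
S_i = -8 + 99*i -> [-8, 91, 190, 289, 388]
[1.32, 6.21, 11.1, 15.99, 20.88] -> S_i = 1.32 + 4.89*i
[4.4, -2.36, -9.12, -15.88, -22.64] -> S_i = 4.40 + -6.76*i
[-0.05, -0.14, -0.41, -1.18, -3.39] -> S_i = -0.05*2.87^i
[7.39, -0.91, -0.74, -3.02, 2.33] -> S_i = Random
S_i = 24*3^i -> [24, 72, 216, 648, 1944]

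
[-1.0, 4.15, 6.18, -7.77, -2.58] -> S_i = Random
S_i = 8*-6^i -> [8, -48, 288, -1728, 10368]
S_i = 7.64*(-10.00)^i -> [7.64, -76.4, 764.0, -7640.0, 76400.0]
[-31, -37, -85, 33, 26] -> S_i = Random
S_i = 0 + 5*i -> [0, 5, 10, 15, 20]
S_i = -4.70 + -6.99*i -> [-4.7, -11.69, -18.68, -25.67, -32.66]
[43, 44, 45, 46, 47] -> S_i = 43 + 1*i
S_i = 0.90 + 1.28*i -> [0.9, 2.18, 3.46, 4.74, 6.02]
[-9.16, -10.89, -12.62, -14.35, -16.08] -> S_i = -9.16 + -1.73*i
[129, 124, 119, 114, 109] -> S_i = 129 + -5*i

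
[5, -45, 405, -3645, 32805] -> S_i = 5*-9^i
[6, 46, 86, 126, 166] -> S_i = 6 + 40*i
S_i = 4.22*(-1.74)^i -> [4.22, -7.34, 12.78, -22.23, 38.68]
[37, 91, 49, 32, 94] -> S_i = Random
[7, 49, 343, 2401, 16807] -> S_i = 7*7^i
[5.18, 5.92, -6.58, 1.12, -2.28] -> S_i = Random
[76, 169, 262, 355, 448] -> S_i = 76 + 93*i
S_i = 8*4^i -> [8, 32, 128, 512, 2048]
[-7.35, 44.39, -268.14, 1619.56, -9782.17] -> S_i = -7.35*(-6.04)^i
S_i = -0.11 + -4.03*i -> [-0.11, -4.14, -8.17, -12.2, -16.23]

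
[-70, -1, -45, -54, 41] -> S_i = Random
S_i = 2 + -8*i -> [2, -6, -14, -22, -30]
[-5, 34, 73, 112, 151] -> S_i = -5 + 39*i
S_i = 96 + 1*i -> [96, 97, 98, 99, 100]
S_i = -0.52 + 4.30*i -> [-0.52, 3.78, 8.08, 12.38, 16.68]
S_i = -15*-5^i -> [-15, 75, -375, 1875, -9375]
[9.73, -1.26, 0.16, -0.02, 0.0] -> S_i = 9.73*(-0.13)^i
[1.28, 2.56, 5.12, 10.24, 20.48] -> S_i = 1.28*2.00^i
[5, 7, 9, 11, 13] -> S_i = 5 + 2*i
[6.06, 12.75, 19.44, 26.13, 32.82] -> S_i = 6.06 + 6.69*i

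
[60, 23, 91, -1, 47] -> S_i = Random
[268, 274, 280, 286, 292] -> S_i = 268 + 6*i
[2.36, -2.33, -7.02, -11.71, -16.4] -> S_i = 2.36 + -4.69*i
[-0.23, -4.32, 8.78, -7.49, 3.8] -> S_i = Random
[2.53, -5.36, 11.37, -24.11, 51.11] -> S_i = 2.53*(-2.12)^i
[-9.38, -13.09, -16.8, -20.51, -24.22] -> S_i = -9.38 + -3.71*i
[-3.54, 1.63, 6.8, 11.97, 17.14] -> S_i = -3.54 + 5.17*i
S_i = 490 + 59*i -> [490, 549, 608, 667, 726]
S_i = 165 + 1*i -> [165, 166, 167, 168, 169]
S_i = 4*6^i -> [4, 24, 144, 864, 5184]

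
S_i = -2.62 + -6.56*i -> [-2.62, -9.18, -15.74, -22.3, -28.86]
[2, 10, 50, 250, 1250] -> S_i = 2*5^i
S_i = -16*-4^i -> [-16, 64, -256, 1024, -4096]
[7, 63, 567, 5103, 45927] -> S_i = 7*9^i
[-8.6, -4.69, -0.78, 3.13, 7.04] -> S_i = -8.60 + 3.91*i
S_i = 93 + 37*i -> [93, 130, 167, 204, 241]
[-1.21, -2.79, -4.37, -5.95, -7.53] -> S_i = -1.21 + -1.58*i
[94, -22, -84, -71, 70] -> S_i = Random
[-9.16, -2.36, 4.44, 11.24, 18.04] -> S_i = -9.16 + 6.80*i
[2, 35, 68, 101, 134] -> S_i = 2 + 33*i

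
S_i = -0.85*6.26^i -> [-0.85, -5.32, -33.31, -208.52, -1305.32]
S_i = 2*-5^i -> [2, -10, 50, -250, 1250]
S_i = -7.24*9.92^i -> [-7.24, -71.82, -712.46, -7067.63, -70110.85]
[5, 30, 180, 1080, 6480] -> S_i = 5*6^i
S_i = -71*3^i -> [-71, -213, -639, -1917, -5751]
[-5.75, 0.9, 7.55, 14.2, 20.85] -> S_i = -5.75 + 6.65*i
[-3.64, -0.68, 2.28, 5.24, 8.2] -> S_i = -3.64 + 2.96*i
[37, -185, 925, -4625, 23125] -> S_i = 37*-5^i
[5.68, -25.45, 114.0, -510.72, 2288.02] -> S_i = 5.68*(-4.48)^i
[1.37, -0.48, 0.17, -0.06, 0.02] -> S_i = 1.37*(-0.35)^i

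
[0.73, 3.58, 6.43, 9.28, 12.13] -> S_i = 0.73 + 2.85*i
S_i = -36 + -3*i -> [-36, -39, -42, -45, -48]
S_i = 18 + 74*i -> [18, 92, 166, 240, 314]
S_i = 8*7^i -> [8, 56, 392, 2744, 19208]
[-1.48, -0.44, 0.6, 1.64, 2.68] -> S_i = -1.48 + 1.04*i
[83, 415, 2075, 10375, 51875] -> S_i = 83*5^i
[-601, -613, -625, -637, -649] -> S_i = -601 + -12*i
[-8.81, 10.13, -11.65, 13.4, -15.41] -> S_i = -8.81*(-1.15)^i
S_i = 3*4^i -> [3, 12, 48, 192, 768]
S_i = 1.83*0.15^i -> [1.83, 0.27, 0.04, 0.01, 0.0]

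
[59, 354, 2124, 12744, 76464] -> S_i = 59*6^i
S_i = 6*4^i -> [6, 24, 96, 384, 1536]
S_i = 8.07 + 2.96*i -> [8.07, 11.03, 13.99, 16.95, 19.91]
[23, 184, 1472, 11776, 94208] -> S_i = 23*8^i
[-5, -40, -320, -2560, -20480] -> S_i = -5*8^i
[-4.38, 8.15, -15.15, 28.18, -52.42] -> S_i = -4.38*(-1.86)^i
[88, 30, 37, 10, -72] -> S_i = Random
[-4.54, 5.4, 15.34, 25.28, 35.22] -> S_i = -4.54 + 9.94*i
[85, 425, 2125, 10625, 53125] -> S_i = 85*5^i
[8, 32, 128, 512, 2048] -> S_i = 8*4^i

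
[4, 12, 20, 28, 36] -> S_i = 4 + 8*i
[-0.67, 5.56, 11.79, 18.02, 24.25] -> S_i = -0.67 + 6.23*i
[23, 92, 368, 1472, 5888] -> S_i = 23*4^i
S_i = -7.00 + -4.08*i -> [-7.0, -11.08, -15.16, -19.24, -23.32]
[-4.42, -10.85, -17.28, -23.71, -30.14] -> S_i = -4.42 + -6.43*i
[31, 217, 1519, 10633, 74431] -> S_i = 31*7^i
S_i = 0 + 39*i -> [0, 39, 78, 117, 156]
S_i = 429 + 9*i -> [429, 438, 447, 456, 465]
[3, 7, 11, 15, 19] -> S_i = 3 + 4*i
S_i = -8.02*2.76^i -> [-8.02, -22.14, -61.09, -168.62, -465.38]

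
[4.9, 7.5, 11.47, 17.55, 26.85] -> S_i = 4.90*1.53^i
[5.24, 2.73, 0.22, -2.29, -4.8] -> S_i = 5.24 + -2.51*i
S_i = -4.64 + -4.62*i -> [-4.64, -9.26, -13.88, -18.5, -23.12]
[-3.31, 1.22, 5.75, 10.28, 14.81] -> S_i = -3.31 + 4.53*i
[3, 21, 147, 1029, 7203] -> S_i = 3*7^i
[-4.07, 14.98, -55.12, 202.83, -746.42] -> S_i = -4.07*(-3.68)^i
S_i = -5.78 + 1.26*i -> [-5.78, -4.52, -3.26, -2.0, -0.74]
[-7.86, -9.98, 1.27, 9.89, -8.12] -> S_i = Random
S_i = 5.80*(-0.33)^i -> [5.8, -1.91, 0.63, -0.21, 0.07]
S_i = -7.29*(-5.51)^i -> [-7.29, 40.17, -221.33, 1219.5, -6719.45]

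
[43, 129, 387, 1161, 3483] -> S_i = 43*3^i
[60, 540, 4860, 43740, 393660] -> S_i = 60*9^i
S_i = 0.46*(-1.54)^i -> [0.46, -0.71, 1.09, -1.68, 2.59]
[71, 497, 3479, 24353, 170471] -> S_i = 71*7^i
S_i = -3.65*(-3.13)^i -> [-3.65, 11.42, -35.76, 111.92, -350.32]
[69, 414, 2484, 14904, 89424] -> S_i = 69*6^i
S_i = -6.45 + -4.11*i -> [-6.45, -10.56, -14.67, -18.78, -22.89]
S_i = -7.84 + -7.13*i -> [-7.84, -14.97, -22.1, -29.23, -36.36]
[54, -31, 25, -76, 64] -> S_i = Random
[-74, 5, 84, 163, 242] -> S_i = -74 + 79*i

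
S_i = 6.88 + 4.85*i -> [6.88, 11.73, 16.58, 21.43, 26.28]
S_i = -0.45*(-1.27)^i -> [-0.45, 0.57, -0.73, 0.92, -1.17]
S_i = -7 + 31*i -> [-7, 24, 55, 86, 117]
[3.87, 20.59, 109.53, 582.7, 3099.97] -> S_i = 3.87*5.32^i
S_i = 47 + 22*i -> [47, 69, 91, 113, 135]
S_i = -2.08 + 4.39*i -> [-2.08, 2.31, 6.7, 11.09, 15.48]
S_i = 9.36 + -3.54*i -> [9.36, 5.82, 2.28, -1.26, -4.8]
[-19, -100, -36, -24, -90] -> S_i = Random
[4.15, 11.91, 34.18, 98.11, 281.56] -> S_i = 4.15*2.87^i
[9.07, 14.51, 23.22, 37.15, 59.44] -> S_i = 9.07*1.60^i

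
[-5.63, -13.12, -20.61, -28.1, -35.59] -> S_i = -5.63 + -7.49*i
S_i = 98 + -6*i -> [98, 92, 86, 80, 74]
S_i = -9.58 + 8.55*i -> [-9.58, -1.03, 7.52, 16.07, 24.62]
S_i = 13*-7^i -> [13, -91, 637, -4459, 31213]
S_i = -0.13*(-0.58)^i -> [-0.13, 0.08, -0.04, 0.03, -0.01]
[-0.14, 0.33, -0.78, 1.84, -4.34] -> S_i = -0.14*(-2.36)^i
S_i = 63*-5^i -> [63, -315, 1575, -7875, 39375]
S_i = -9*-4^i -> [-9, 36, -144, 576, -2304]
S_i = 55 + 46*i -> [55, 101, 147, 193, 239]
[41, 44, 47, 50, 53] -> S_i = 41 + 3*i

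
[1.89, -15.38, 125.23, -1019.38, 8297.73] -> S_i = 1.89*(-8.14)^i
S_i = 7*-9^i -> [7, -63, 567, -5103, 45927]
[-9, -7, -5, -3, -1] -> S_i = -9 + 2*i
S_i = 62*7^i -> [62, 434, 3038, 21266, 148862]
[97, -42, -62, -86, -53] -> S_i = Random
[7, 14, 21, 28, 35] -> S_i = 7 + 7*i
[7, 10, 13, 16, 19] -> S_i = 7 + 3*i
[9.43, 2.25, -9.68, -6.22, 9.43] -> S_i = Random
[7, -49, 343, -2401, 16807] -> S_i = 7*-7^i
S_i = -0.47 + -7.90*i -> [-0.47, -8.37, -16.27, -24.17, -32.07]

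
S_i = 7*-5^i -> [7, -35, 175, -875, 4375]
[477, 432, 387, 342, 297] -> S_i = 477 + -45*i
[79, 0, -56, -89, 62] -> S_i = Random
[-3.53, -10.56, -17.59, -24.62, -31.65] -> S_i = -3.53 + -7.03*i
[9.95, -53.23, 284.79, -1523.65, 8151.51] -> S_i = 9.95*(-5.35)^i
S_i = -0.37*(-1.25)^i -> [-0.37, 0.46, -0.58, 0.72, -0.9]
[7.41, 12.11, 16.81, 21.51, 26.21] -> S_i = 7.41 + 4.70*i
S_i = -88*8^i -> [-88, -704, -5632, -45056, -360448]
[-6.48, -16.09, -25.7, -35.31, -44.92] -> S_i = -6.48 + -9.61*i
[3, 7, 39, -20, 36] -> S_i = Random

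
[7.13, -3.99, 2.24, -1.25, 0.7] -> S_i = 7.13*(-0.56)^i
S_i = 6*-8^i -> [6, -48, 384, -3072, 24576]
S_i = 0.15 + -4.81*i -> [0.15, -4.66, -9.47, -14.28, -19.09]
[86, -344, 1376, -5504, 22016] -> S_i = 86*-4^i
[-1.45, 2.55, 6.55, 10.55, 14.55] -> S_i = -1.45 + 4.00*i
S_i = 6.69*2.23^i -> [6.69, 14.92, 33.27, 74.19, 165.44]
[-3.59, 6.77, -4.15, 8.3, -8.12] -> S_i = Random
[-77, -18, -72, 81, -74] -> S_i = Random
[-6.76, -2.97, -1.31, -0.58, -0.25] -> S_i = -6.76*0.44^i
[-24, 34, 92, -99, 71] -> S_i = Random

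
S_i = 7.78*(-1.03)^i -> [7.78, -8.01, 8.25, -8.5, 8.76]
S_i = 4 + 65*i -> [4, 69, 134, 199, 264]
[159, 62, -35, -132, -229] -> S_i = 159 + -97*i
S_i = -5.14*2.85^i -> [-5.14, -14.65, -41.75, -118.99, -339.11]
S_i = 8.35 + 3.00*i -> [8.35, 11.35, 14.35, 17.35, 20.35]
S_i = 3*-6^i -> [3, -18, 108, -648, 3888]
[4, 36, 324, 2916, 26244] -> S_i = 4*9^i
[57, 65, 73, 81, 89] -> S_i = 57 + 8*i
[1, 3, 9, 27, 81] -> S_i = 1*3^i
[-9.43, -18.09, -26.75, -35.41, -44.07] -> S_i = -9.43 + -8.66*i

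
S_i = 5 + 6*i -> [5, 11, 17, 23, 29]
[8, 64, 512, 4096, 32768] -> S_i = 8*8^i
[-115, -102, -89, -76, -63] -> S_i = -115 + 13*i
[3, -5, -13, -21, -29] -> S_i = 3 + -8*i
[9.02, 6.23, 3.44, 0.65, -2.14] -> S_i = 9.02 + -2.79*i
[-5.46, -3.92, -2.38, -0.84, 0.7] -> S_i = -5.46 + 1.54*i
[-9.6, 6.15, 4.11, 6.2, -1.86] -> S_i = Random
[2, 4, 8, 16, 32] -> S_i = 2*2^i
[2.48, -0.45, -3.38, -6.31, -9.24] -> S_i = 2.48 + -2.93*i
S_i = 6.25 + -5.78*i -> [6.25, 0.47, -5.31, -11.09, -16.87]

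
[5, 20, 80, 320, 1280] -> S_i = 5*4^i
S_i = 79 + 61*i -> [79, 140, 201, 262, 323]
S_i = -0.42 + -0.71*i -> [-0.42, -1.13, -1.84, -2.55, -3.26]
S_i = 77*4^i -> [77, 308, 1232, 4928, 19712]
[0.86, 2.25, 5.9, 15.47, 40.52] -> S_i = 0.86*2.62^i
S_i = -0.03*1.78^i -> [-0.03, -0.05, -0.1, -0.17, -0.3]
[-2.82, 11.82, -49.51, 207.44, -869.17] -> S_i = -2.82*(-4.19)^i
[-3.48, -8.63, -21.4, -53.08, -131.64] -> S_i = -3.48*2.48^i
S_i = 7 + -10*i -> [7, -3, -13, -23, -33]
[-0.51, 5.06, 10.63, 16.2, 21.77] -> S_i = -0.51 + 5.57*i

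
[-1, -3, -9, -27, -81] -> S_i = -1*3^i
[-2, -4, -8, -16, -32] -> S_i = -2*2^i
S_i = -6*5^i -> [-6, -30, -150, -750, -3750]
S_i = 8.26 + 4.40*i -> [8.26, 12.66, 17.06, 21.46, 25.86]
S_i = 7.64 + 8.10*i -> [7.64, 15.74, 23.84, 31.94, 40.04]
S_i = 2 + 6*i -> [2, 8, 14, 20, 26]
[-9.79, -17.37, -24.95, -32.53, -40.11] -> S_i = -9.79 + -7.58*i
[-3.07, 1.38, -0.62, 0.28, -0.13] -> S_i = -3.07*(-0.45)^i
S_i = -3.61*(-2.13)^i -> [-3.61, 7.69, -16.38, 34.89, -74.31]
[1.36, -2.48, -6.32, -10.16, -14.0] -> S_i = 1.36 + -3.84*i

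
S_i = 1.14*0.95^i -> [1.14, 1.08, 1.03, 0.98, 0.93]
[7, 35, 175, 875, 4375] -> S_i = 7*5^i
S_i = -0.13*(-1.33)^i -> [-0.13, 0.17, -0.23, 0.31, -0.41]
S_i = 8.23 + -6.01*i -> [8.23, 2.22, -3.79, -9.8, -15.81]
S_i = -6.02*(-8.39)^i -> [-6.02, 50.51, -423.76, 3555.35, -29829.39]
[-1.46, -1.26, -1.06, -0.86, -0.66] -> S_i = -1.46 + 0.20*i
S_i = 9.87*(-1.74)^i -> [9.87, -17.17, 29.88, -52.0, 90.47]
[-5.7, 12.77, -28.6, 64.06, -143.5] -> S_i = -5.70*(-2.24)^i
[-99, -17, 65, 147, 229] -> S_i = -99 + 82*i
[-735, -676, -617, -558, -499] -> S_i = -735 + 59*i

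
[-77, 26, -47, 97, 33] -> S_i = Random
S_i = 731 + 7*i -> [731, 738, 745, 752, 759]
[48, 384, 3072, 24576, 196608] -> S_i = 48*8^i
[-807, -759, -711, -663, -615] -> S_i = -807 + 48*i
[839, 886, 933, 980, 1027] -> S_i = 839 + 47*i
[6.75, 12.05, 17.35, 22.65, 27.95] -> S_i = 6.75 + 5.30*i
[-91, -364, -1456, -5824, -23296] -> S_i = -91*4^i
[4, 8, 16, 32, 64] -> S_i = 4*2^i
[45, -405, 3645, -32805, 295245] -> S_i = 45*-9^i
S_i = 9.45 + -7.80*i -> [9.45, 1.65, -6.15, -13.95, -21.75]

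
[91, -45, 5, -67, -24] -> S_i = Random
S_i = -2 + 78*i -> [-2, 76, 154, 232, 310]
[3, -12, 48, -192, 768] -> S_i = 3*-4^i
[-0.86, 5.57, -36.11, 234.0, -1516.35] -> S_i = -0.86*(-6.48)^i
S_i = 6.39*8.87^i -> [6.39, 56.68, 502.75, 4459.35, 39554.45]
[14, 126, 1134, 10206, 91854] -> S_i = 14*9^i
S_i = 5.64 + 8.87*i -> [5.64, 14.51, 23.38, 32.25, 41.12]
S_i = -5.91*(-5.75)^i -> [-5.91, 33.98, -195.4, 1123.55, -6460.39]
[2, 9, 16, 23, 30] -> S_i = 2 + 7*i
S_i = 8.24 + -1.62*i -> [8.24, 6.62, 5.0, 3.38, 1.76]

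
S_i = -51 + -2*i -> [-51, -53, -55, -57, -59]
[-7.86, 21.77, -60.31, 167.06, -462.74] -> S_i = -7.86*(-2.77)^i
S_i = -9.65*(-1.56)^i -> [-9.65, 15.05, -23.48, 36.64, -57.15]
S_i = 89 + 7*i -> [89, 96, 103, 110, 117]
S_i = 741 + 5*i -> [741, 746, 751, 756, 761]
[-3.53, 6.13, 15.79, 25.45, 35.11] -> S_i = -3.53 + 9.66*i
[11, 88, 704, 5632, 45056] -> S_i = 11*8^i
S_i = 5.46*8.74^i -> [5.46, 47.72, 417.08, 3645.25, 31859.46]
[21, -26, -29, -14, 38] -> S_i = Random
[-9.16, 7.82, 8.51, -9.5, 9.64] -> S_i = Random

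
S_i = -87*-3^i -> [-87, 261, -783, 2349, -7047]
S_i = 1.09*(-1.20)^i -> [1.09, -1.31, 1.57, -1.88, 2.26]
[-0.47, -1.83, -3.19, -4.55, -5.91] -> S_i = -0.47 + -1.36*i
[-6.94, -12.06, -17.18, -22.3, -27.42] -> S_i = -6.94 + -5.12*i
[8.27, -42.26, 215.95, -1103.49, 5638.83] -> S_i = 8.27*(-5.11)^i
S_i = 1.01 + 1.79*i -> [1.01, 2.8, 4.59, 6.38, 8.17]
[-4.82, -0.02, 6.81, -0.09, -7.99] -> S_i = Random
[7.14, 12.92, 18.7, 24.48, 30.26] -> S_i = 7.14 + 5.78*i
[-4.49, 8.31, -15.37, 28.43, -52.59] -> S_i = -4.49*(-1.85)^i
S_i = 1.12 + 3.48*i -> [1.12, 4.6, 8.08, 11.56, 15.04]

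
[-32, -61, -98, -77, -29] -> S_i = Random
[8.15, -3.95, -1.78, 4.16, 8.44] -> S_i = Random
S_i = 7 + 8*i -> [7, 15, 23, 31, 39]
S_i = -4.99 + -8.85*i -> [-4.99, -13.84, -22.69, -31.54, -40.39]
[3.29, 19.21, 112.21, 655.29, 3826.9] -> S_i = 3.29*5.84^i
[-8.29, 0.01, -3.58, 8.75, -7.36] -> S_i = Random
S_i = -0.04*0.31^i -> [-0.04, -0.01, -0.0, -0.0, -0.0]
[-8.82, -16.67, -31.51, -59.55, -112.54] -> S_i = -8.82*1.89^i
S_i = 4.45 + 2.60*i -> [4.45, 7.05, 9.65, 12.25, 14.85]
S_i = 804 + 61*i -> [804, 865, 926, 987, 1048]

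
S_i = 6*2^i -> [6, 12, 24, 48, 96]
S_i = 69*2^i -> [69, 138, 276, 552, 1104]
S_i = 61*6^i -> [61, 366, 2196, 13176, 79056]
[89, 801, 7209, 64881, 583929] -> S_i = 89*9^i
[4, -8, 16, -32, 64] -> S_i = 4*-2^i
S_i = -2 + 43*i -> [-2, 41, 84, 127, 170]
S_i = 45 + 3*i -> [45, 48, 51, 54, 57]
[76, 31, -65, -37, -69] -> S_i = Random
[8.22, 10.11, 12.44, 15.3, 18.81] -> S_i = 8.22*1.23^i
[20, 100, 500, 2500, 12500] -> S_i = 20*5^i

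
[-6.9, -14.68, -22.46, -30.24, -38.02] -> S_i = -6.90 + -7.78*i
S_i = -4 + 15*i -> [-4, 11, 26, 41, 56]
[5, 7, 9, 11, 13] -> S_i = 5 + 2*i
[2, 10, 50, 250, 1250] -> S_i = 2*5^i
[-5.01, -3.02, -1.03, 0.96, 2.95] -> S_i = -5.01 + 1.99*i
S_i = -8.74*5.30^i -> [-8.74, -46.32, -245.51, -1301.18, -6896.28]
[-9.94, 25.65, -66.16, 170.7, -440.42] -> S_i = -9.94*(-2.58)^i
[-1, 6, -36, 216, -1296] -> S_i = -1*-6^i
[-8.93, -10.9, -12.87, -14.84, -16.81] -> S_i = -8.93 + -1.97*i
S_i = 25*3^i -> [25, 75, 225, 675, 2025]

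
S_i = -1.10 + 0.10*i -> [-1.1, -1.0, -0.9, -0.8, -0.7]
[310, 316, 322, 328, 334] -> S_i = 310 + 6*i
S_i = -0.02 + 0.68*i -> [-0.02, 0.66, 1.34, 2.02, 2.7]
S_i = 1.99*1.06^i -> [1.99, 2.11, 2.24, 2.37, 2.51]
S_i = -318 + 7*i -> [-318, -311, -304, -297, -290]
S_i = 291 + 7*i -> [291, 298, 305, 312, 319]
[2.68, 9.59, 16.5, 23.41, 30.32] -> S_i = 2.68 + 6.91*i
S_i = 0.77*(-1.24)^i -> [0.77, -0.95, 1.18, -1.47, 1.82]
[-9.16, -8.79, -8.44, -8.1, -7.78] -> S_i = -9.16*0.96^i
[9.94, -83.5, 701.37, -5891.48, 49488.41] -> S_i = 9.94*(-8.40)^i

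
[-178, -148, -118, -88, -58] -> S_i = -178 + 30*i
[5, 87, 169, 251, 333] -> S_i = 5 + 82*i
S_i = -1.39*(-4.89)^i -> [-1.39, 6.8, -33.24, 162.53, -794.79]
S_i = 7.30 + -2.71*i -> [7.3, 4.59, 1.88, -0.83, -3.54]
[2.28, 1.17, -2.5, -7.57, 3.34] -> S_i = Random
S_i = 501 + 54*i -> [501, 555, 609, 663, 717]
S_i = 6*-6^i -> [6, -36, 216, -1296, 7776]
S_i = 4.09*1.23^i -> [4.09, 5.03, 6.19, 7.61, 9.36]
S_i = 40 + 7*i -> [40, 47, 54, 61, 68]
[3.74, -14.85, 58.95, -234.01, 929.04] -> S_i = 3.74*(-3.97)^i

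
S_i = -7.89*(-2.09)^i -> [-7.89, 16.49, -34.46, 72.03, -150.54]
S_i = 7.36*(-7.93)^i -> [7.36, -58.36, 462.83, -3670.26, 29105.2]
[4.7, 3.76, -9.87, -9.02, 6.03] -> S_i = Random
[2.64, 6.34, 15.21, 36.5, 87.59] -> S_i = 2.64*2.40^i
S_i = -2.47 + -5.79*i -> [-2.47, -8.26, -14.05, -19.84, -25.63]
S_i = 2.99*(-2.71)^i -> [2.99, -8.1, 21.96, -59.51, 161.27]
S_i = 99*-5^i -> [99, -495, 2475, -12375, 61875]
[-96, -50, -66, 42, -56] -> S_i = Random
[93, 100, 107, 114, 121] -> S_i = 93 + 7*i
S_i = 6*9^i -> [6, 54, 486, 4374, 39366]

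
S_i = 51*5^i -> [51, 255, 1275, 6375, 31875]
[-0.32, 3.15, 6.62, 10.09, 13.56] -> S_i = -0.32 + 3.47*i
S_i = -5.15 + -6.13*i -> [-5.15, -11.28, -17.41, -23.54, -29.67]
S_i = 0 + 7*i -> [0, 7, 14, 21, 28]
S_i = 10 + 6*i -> [10, 16, 22, 28, 34]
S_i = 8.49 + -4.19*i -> [8.49, 4.3, 0.11, -4.08, -8.27]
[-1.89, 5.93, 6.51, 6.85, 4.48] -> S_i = Random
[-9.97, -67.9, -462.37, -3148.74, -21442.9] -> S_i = -9.97*6.81^i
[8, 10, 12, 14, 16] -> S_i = 8 + 2*i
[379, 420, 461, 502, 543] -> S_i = 379 + 41*i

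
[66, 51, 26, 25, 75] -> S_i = Random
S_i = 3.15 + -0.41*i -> [3.15, 2.74, 2.33, 1.92, 1.51]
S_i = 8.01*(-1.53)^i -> [8.01, -12.26, 18.75, -28.69, 43.89]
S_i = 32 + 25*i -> [32, 57, 82, 107, 132]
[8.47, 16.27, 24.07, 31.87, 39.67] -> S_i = 8.47 + 7.80*i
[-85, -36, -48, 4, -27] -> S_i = Random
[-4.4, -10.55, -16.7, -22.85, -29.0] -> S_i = -4.40 + -6.15*i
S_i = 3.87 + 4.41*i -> [3.87, 8.28, 12.69, 17.1, 21.51]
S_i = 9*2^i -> [9, 18, 36, 72, 144]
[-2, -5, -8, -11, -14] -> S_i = -2 + -3*i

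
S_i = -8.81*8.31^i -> [-8.81, -73.21, -608.38, -5055.67, -42012.64]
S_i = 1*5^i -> [1, 5, 25, 125, 625]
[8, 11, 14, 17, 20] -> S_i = 8 + 3*i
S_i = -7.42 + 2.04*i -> [-7.42, -5.38, -3.34, -1.3, 0.74]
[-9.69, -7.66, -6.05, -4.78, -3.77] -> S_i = -9.69*0.79^i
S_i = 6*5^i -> [6, 30, 150, 750, 3750]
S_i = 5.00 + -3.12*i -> [5.0, 1.88, -1.24, -4.36, -7.48]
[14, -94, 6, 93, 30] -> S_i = Random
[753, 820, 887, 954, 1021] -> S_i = 753 + 67*i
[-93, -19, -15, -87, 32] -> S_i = Random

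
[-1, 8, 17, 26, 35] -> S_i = -1 + 9*i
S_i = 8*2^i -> [8, 16, 32, 64, 128]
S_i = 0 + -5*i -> [0, -5, -10, -15, -20]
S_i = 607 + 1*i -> [607, 608, 609, 610, 611]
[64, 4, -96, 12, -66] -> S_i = Random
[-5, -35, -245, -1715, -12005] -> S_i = -5*7^i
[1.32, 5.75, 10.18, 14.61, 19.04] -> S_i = 1.32 + 4.43*i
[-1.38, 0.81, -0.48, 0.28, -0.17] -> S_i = -1.38*(-0.59)^i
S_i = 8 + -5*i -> [8, 3, -2, -7, -12]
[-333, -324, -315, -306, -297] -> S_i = -333 + 9*i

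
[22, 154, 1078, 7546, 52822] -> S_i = 22*7^i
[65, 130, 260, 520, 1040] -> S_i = 65*2^i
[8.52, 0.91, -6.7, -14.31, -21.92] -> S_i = 8.52 + -7.61*i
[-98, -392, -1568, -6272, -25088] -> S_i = -98*4^i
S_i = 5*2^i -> [5, 10, 20, 40, 80]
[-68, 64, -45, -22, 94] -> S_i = Random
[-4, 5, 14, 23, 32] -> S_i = -4 + 9*i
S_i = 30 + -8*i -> [30, 22, 14, 6, -2]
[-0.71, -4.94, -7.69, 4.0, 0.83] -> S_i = Random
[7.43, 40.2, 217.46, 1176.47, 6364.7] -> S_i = 7.43*5.41^i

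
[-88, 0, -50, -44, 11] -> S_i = Random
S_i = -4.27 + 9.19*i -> [-4.27, 4.92, 14.11, 23.3, 32.49]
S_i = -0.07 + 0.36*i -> [-0.07, 0.29, 0.65, 1.01, 1.37]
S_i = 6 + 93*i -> [6, 99, 192, 285, 378]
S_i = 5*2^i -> [5, 10, 20, 40, 80]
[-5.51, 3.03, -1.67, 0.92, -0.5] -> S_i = -5.51*(-0.55)^i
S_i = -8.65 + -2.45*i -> [-8.65, -11.1, -13.55, -16.0, -18.45]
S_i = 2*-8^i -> [2, -16, 128, -1024, 8192]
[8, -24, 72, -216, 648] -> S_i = 8*-3^i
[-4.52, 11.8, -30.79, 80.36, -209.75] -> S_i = -4.52*(-2.61)^i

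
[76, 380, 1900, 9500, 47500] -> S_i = 76*5^i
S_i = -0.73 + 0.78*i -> [-0.73, 0.05, 0.83, 1.61, 2.39]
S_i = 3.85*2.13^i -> [3.85, 8.2, 17.47, 37.2, 79.25]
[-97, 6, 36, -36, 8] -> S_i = Random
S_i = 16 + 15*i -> [16, 31, 46, 61, 76]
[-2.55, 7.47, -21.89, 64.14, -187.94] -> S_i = -2.55*(-2.93)^i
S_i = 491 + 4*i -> [491, 495, 499, 503, 507]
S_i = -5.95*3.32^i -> [-5.95, -19.75, -65.58, -217.74, -722.89]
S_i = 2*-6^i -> [2, -12, 72, -432, 2592]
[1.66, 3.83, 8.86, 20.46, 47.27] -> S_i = 1.66*2.31^i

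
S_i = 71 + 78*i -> [71, 149, 227, 305, 383]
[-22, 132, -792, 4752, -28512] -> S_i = -22*-6^i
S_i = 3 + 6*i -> [3, 9, 15, 21, 27]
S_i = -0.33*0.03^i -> [-0.33, -0.01, -0.0, -0.0, -0.0]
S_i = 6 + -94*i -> [6, -88, -182, -276, -370]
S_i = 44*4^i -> [44, 176, 704, 2816, 11264]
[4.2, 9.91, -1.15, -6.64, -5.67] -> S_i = Random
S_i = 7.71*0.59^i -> [7.71, 4.55, 2.68, 1.58, 0.93]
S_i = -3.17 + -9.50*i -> [-3.17, -12.67, -22.17, -31.67, -41.17]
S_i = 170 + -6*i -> [170, 164, 158, 152, 146]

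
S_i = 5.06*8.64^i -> [5.06, 43.72, 377.73, 3263.56, 28197.17]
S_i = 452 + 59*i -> [452, 511, 570, 629, 688]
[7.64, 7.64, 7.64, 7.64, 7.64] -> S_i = 7.64 + -0.00*i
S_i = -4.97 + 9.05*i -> [-4.97, 4.08, 13.13, 22.18, 31.23]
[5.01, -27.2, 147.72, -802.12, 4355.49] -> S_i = 5.01*(-5.43)^i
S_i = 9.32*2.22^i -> [9.32, 20.69, 45.93, 101.97, 226.37]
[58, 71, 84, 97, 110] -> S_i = 58 + 13*i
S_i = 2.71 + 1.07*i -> [2.71, 3.78, 4.85, 5.92, 6.99]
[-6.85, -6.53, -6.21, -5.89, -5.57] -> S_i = -6.85 + 0.32*i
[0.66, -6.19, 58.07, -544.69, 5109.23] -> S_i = 0.66*(-9.38)^i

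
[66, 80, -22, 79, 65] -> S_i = Random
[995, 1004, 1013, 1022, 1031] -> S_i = 995 + 9*i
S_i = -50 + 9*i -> [-50, -41, -32, -23, -14]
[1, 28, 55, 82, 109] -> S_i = 1 + 27*i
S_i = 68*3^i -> [68, 204, 612, 1836, 5508]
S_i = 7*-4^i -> [7, -28, 112, -448, 1792]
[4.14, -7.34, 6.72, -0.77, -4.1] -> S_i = Random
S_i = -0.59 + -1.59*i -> [-0.59, -2.18, -3.77, -5.36, -6.95]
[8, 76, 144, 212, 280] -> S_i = 8 + 68*i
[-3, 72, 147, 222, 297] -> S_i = -3 + 75*i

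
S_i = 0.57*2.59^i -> [0.57, 1.48, 3.82, 9.9, 25.65]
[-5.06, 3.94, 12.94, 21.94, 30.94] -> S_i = -5.06 + 9.00*i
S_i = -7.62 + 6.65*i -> [-7.62, -0.97, 5.68, 12.33, 18.98]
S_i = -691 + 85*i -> [-691, -606, -521, -436, -351]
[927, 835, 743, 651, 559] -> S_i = 927 + -92*i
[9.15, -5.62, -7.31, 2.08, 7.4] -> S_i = Random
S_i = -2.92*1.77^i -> [-2.92, -5.17, -9.15, -16.19, -28.66]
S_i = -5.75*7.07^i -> [-5.75, -40.65, -287.41, -2032.01, -14366.32]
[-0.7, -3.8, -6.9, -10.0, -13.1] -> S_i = -0.70 + -3.10*i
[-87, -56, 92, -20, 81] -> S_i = Random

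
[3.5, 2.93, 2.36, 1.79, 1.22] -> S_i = 3.50 + -0.57*i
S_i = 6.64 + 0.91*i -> [6.64, 7.55, 8.46, 9.37, 10.28]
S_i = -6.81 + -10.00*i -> [-6.81, -16.81, -26.81, -36.81, -46.81]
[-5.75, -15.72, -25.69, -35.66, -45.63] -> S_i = -5.75 + -9.97*i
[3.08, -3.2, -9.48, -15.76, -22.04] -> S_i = 3.08 + -6.28*i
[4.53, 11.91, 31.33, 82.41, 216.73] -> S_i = 4.53*2.63^i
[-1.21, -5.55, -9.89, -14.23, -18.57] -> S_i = -1.21 + -4.34*i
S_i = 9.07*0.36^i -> [9.07, 3.27, 1.18, 0.42, 0.15]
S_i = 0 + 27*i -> [0, 27, 54, 81, 108]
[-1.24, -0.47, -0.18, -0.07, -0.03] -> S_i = -1.24*0.38^i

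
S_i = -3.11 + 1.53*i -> [-3.11, -1.58, -0.05, 1.48, 3.01]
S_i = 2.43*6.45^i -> [2.43, 15.67, 101.09, 652.06, 4205.77]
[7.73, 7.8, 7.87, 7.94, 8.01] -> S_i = 7.73 + 0.07*i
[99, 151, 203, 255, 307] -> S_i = 99 + 52*i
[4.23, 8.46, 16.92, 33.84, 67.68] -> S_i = 4.23*2.00^i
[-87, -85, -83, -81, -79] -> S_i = -87 + 2*i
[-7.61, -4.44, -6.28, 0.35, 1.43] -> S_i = Random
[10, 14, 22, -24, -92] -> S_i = Random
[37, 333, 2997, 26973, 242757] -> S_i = 37*9^i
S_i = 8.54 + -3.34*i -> [8.54, 5.2, 1.86, -1.48, -4.82]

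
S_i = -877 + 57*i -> [-877, -820, -763, -706, -649]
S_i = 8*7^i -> [8, 56, 392, 2744, 19208]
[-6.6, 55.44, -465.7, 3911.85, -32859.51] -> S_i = -6.60*(-8.40)^i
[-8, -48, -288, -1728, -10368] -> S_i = -8*6^i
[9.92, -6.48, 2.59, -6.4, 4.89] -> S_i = Random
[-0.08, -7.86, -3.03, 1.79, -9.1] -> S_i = Random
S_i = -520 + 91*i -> [-520, -429, -338, -247, -156]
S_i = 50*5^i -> [50, 250, 1250, 6250, 31250]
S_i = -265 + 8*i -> [-265, -257, -249, -241, -233]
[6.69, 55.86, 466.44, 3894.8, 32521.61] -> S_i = 6.69*8.35^i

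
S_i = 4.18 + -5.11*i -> [4.18, -0.93, -6.04, -11.15, -16.26]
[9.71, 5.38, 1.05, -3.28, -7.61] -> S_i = 9.71 + -4.33*i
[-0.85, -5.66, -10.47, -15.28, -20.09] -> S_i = -0.85 + -4.81*i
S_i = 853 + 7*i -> [853, 860, 867, 874, 881]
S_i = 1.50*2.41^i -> [1.5, 3.62, 8.71, 21.0, 50.6]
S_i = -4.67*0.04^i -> [-4.67, -0.19, -0.01, -0.0, -0.0]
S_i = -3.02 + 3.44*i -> [-3.02, 0.42, 3.86, 7.3, 10.74]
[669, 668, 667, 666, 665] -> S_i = 669 + -1*i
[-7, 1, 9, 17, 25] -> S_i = -7 + 8*i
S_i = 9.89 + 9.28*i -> [9.89, 19.17, 28.45, 37.73, 47.01]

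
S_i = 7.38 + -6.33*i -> [7.38, 1.05, -5.28, -11.61, -17.94]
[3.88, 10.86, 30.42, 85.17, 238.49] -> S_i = 3.88*2.80^i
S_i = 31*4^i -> [31, 124, 496, 1984, 7936]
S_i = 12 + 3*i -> [12, 15, 18, 21, 24]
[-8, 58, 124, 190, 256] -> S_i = -8 + 66*i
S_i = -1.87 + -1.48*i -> [-1.87, -3.35, -4.83, -6.31, -7.79]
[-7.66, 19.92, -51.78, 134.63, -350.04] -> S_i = -7.66*(-2.60)^i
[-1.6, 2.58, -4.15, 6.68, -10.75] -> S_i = -1.60*(-1.61)^i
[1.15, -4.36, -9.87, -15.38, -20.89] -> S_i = 1.15 + -5.51*i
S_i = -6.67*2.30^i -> [-6.67, -15.34, -35.28, -81.15, -186.65]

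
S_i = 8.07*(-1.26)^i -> [8.07, -10.17, 12.81, -16.14, 20.34]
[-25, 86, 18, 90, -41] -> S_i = Random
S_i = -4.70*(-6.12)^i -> [-4.7, 28.76, -176.04, 1077.34, -6593.31]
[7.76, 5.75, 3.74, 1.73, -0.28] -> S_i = 7.76 + -2.01*i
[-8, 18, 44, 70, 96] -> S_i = -8 + 26*i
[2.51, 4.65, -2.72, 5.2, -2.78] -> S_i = Random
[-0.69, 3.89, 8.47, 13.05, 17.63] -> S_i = -0.69 + 4.58*i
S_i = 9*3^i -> [9, 27, 81, 243, 729]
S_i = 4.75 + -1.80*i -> [4.75, 2.95, 1.15, -0.65, -2.45]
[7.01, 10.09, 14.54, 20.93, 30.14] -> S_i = 7.01*1.44^i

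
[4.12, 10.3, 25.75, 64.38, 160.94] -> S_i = 4.12*2.50^i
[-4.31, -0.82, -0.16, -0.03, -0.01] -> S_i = -4.31*0.19^i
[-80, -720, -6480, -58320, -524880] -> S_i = -80*9^i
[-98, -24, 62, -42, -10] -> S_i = Random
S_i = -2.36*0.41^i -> [-2.36, -0.97, -0.4, -0.16, -0.07]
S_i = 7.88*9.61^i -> [7.88, 75.73, 727.73, 6993.53, 67207.81]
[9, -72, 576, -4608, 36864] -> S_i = 9*-8^i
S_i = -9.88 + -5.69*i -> [-9.88, -15.57, -21.26, -26.95, -32.64]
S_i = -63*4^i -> [-63, -252, -1008, -4032, -16128]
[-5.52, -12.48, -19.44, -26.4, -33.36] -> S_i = -5.52 + -6.96*i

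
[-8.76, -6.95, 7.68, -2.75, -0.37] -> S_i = Random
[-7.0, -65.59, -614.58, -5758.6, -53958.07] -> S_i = -7.00*9.37^i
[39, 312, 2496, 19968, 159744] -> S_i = 39*8^i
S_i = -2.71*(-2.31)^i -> [-2.71, 6.26, -14.46, 33.4, -77.16]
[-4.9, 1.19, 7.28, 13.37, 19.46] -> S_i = -4.90 + 6.09*i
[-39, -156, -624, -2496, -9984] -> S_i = -39*4^i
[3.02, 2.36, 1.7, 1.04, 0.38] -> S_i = 3.02 + -0.66*i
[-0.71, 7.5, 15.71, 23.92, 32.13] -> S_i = -0.71 + 8.21*i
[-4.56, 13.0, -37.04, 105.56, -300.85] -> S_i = -4.56*(-2.85)^i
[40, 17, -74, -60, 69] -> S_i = Random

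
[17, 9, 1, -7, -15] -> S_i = 17 + -8*i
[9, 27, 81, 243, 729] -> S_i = 9*3^i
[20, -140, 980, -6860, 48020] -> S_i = 20*-7^i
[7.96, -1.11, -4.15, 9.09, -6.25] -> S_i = Random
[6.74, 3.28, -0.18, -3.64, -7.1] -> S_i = 6.74 + -3.46*i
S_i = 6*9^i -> [6, 54, 486, 4374, 39366]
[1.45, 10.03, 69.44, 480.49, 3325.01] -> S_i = 1.45*6.92^i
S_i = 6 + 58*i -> [6, 64, 122, 180, 238]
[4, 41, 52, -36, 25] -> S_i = Random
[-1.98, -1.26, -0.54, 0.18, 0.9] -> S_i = -1.98 + 0.72*i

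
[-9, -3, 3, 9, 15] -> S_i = -9 + 6*i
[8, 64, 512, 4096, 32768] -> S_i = 8*8^i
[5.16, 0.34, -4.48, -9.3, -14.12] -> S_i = 5.16 + -4.82*i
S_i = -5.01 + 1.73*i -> [-5.01, -3.28, -1.55, 0.18, 1.91]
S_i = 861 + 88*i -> [861, 949, 1037, 1125, 1213]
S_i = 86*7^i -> [86, 602, 4214, 29498, 206486]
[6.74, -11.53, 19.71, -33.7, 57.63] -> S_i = 6.74*(-1.71)^i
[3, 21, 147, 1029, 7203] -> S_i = 3*7^i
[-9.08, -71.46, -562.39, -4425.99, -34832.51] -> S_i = -9.08*7.87^i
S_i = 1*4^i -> [1, 4, 16, 64, 256]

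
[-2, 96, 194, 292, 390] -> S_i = -2 + 98*i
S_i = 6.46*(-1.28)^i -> [6.46, -8.27, 10.58, -13.55, 17.34]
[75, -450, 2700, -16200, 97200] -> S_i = 75*-6^i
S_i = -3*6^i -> [-3, -18, -108, -648, -3888]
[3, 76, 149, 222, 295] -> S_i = 3 + 73*i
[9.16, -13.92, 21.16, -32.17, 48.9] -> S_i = 9.16*(-1.52)^i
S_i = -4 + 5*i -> [-4, 1, 6, 11, 16]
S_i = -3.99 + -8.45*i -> [-3.99, -12.44, -20.89, -29.34, -37.79]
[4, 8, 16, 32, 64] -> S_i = 4*2^i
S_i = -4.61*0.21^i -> [-4.61, -0.97, -0.2, -0.04, -0.01]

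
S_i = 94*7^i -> [94, 658, 4606, 32242, 225694]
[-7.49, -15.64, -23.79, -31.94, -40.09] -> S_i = -7.49 + -8.15*i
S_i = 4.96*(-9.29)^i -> [4.96, -46.08, 428.07, -3976.75, 36944.05]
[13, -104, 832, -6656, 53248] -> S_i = 13*-8^i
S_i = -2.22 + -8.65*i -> [-2.22, -10.87, -19.52, -28.17, -36.82]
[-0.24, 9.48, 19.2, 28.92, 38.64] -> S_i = -0.24 + 9.72*i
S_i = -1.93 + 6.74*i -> [-1.93, 4.81, 11.55, 18.29, 25.03]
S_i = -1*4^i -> [-1, -4, -16, -64, -256]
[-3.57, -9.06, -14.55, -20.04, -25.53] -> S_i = -3.57 + -5.49*i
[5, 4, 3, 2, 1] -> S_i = 5 + -1*i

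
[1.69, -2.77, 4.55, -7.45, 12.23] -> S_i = 1.69*(-1.64)^i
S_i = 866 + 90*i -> [866, 956, 1046, 1136, 1226]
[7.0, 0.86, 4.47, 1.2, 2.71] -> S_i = Random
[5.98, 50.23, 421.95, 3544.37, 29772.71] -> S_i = 5.98*8.40^i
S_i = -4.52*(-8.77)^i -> [-4.52, 39.64, -347.65, 3048.86, -26738.49]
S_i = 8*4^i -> [8, 32, 128, 512, 2048]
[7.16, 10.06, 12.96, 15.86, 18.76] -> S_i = 7.16 + 2.90*i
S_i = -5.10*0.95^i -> [-5.1, -4.84, -4.6, -4.37, -4.15]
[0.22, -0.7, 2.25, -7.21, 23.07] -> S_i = 0.22*(-3.20)^i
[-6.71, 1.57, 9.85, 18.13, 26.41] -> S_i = -6.71 + 8.28*i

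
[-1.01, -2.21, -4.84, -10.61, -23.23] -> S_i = -1.01*2.19^i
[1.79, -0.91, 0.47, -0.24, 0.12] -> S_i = 1.79*(-0.51)^i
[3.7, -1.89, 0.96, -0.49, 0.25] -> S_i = 3.70*(-0.51)^i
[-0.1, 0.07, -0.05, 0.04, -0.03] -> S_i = -0.10*(-0.74)^i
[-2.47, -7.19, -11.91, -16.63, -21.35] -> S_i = -2.47 + -4.72*i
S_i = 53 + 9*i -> [53, 62, 71, 80, 89]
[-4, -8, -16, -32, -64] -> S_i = -4*2^i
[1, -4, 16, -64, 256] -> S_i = 1*-4^i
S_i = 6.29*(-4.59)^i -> [6.29, -28.87, 132.52, -608.26, 2791.91]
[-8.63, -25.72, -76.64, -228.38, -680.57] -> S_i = -8.63*2.98^i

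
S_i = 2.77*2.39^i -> [2.77, 6.62, 15.82, 37.82, 90.38]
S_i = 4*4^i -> [4, 16, 64, 256, 1024]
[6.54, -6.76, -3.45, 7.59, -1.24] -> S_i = Random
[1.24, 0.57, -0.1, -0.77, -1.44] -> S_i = 1.24 + -0.67*i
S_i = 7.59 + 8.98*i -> [7.59, 16.57, 25.55, 34.53, 43.51]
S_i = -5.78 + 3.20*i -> [-5.78, -2.58, 0.62, 3.82, 7.02]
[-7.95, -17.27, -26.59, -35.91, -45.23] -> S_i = -7.95 + -9.32*i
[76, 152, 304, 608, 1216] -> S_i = 76*2^i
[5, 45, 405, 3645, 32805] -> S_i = 5*9^i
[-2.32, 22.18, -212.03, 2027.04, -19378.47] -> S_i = -2.32*(-9.56)^i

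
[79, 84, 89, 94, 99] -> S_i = 79 + 5*i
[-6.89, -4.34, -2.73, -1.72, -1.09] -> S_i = -6.89*0.63^i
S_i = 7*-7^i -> [7, -49, 343, -2401, 16807]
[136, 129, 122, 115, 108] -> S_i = 136 + -7*i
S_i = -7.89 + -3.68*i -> [-7.89, -11.57, -15.25, -18.93, -22.61]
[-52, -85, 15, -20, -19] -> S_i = Random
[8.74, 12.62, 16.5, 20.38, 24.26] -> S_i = 8.74 + 3.88*i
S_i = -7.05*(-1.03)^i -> [-7.05, 7.26, -7.48, 7.7, -7.93]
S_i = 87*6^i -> [87, 522, 3132, 18792, 112752]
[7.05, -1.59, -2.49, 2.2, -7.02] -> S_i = Random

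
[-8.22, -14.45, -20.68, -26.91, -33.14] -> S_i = -8.22 + -6.23*i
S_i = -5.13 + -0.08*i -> [-5.13, -5.21, -5.29, -5.37, -5.45]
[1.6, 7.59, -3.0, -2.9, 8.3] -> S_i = Random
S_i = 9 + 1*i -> [9, 10, 11, 12, 13]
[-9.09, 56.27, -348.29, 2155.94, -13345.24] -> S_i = -9.09*(-6.19)^i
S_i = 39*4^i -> [39, 156, 624, 2496, 9984]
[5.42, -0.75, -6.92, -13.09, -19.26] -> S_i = 5.42 + -6.17*i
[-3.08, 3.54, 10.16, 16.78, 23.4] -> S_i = -3.08 + 6.62*i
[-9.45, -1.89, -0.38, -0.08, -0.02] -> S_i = -9.45*0.20^i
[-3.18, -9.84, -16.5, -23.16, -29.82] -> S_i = -3.18 + -6.66*i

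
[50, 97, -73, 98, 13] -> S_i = Random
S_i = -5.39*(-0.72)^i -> [-5.39, 3.88, -2.79, 2.01, -1.45]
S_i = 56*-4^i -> [56, -224, 896, -3584, 14336]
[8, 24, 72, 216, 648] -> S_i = 8*3^i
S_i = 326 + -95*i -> [326, 231, 136, 41, -54]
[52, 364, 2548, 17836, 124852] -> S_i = 52*7^i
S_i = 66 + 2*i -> [66, 68, 70, 72, 74]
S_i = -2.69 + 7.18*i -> [-2.69, 4.49, 11.67, 18.85, 26.03]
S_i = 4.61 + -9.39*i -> [4.61, -4.78, -14.17, -23.56, -32.95]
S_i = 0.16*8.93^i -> [0.16, 1.43, 12.76, 113.94, 1017.48]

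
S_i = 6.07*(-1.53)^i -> [6.07, -9.29, 14.21, -21.74, 33.26]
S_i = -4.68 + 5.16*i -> [-4.68, 0.48, 5.64, 10.8, 15.96]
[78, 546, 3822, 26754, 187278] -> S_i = 78*7^i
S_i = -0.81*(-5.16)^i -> [-0.81, 4.18, -21.57, 111.28, -574.23]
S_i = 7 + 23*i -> [7, 30, 53, 76, 99]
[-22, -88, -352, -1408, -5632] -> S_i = -22*4^i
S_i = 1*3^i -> [1, 3, 9, 27, 81]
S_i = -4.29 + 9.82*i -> [-4.29, 5.53, 15.35, 25.17, 34.99]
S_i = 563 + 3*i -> [563, 566, 569, 572, 575]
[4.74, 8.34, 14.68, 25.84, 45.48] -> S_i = 4.74*1.76^i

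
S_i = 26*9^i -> [26, 234, 2106, 18954, 170586]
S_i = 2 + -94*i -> [2, -92, -186, -280, -374]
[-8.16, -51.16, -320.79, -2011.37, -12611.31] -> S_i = -8.16*6.27^i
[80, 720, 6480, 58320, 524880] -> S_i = 80*9^i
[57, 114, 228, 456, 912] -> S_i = 57*2^i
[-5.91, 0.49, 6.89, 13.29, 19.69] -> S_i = -5.91 + 6.40*i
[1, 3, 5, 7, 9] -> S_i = 1 + 2*i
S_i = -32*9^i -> [-32, -288, -2592, -23328, -209952]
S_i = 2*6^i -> [2, 12, 72, 432, 2592]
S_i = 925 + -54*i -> [925, 871, 817, 763, 709]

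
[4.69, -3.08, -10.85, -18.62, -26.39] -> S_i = 4.69 + -7.77*i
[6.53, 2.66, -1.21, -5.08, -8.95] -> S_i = 6.53 + -3.87*i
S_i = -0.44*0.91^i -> [-0.44, -0.4, -0.36, -0.33, -0.3]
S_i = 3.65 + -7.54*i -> [3.65, -3.89, -11.43, -18.97, -26.51]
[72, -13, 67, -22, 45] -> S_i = Random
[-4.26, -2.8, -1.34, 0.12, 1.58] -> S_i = -4.26 + 1.46*i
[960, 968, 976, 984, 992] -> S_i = 960 + 8*i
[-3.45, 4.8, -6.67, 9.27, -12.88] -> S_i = -3.45*(-1.39)^i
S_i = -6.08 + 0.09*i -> [-6.08, -5.99, -5.9, -5.81, -5.72]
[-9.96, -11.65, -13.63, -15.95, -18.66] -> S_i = -9.96*1.17^i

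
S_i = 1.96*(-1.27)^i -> [1.96, -2.49, 3.16, -4.01, 5.1]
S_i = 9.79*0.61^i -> [9.79, 5.97, 3.64, 2.22, 1.36]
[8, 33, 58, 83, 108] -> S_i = 8 + 25*i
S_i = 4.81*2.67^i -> [4.81, 12.84, 34.29, 91.55, 244.45]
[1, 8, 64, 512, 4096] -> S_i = 1*8^i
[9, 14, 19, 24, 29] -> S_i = 9 + 5*i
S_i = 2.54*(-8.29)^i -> [2.54, -21.06, 174.56, -1447.1, 11996.42]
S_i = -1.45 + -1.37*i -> [-1.45, -2.82, -4.19, -5.56, -6.93]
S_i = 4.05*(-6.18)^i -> [4.05, -25.03, 154.68, -955.92, 5907.57]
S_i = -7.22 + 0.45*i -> [-7.22, -6.77, -6.32, -5.87, -5.42]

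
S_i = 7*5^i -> [7, 35, 175, 875, 4375]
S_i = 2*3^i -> [2, 6, 18, 54, 162]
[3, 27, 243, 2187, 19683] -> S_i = 3*9^i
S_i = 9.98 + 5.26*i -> [9.98, 15.24, 20.5, 25.76, 31.02]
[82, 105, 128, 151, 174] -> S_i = 82 + 23*i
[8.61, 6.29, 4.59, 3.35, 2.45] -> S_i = 8.61*0.73^i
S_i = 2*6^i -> [2, 12, 72, 432, 2592]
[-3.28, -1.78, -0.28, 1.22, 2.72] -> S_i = -3.28 + 1.50*i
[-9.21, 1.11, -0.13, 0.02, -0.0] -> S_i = -9.21*(-0.12)^i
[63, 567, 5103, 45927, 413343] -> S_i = 63*9^i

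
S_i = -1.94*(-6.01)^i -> [-1.94, 11.66, -70.07, 421.14, -2531.04]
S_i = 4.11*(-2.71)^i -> [4.11, -11.14, 30.18, -81.8, 221.68]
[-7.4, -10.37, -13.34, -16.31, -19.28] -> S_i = -7.40 + -2.97*i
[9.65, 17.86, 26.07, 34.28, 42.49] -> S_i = 9.65 + 8.21*i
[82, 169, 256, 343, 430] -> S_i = 82 + 87*i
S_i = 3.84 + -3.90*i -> [3.84, -0.06, -3.96, -7.86, -11.76]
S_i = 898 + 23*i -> [898, 921, 944, 967, 990]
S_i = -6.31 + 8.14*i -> [-6.31, 1.83, 9.97, 18.11, 26.25]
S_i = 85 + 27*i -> [85, 112, 139, 166, 193]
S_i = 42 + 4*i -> [42, 46, 50, 54, 58]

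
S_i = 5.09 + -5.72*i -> [5.09, -0.63, -6.35, -12.07, -17.79]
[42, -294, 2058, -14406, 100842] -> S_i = 42*-7^i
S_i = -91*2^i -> [-91, -182, -364, -728, -1456]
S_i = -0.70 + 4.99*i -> [-0.7, 4.29, 9.28, 14.27, 19.26]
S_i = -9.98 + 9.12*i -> [-9.98, -0.86, 8.26, 17.38, 26.5]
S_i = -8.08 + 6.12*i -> [-8.08, -1.96, 4.16, 10.28, 16.4]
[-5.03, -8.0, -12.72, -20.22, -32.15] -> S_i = -5.03*1.59^i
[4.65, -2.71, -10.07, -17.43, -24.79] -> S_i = 4.65 + -7.36*i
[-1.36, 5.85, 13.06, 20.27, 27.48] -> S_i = -1.36 + 7.21*i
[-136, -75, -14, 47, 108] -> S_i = -136 + 61*i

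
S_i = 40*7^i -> [40, 280, 1960, 13720, 96040]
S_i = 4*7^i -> [4, 28, 196, 1372, 9604]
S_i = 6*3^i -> [6, 18, 54, 162, 486]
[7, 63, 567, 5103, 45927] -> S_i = 7*9^i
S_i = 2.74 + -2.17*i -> [2.74, 0.57, -1.6, -3.77, -5.94]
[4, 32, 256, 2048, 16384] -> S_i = 4*8^i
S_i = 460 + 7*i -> [460, 467, 474, 481, 488]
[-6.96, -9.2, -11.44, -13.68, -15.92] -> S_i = -6.96 + -2.24*i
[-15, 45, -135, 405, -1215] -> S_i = -15*-3^i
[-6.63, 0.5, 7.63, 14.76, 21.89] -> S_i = -6.63 + 7.13*i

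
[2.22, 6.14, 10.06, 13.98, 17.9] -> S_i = 2.22 + 3.92*i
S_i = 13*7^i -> [13, 91, 637, 4459, 31213]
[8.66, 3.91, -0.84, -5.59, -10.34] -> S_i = 8.66 + -4.75*i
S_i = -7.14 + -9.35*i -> [-7.14, -16.49, -25.84, -35.19, -44.54]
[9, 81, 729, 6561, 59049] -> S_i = 9*9^i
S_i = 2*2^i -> [2, 4, 8, 16, 32]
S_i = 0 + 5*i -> [0, 5, 10, 15, 20]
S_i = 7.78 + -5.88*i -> [7.78, 1.9, -3.98, -9.86, -15.74]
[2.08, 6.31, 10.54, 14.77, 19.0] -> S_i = 2.08 + 4.23*i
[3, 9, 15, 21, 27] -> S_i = 3 + 6*i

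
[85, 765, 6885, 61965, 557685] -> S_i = 85*9^i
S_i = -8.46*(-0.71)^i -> [-8.46, 6.01, -4.26, 3.03, -2.15]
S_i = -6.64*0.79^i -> [-6.64, -5.25, -4.14, -3.27, -2.59]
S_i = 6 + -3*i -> [6, 3, 0, -3, -6]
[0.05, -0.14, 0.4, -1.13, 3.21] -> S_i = 0.05*(-2.83)^i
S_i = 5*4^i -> [5, 20, 80, 320, 1280]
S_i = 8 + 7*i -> [8, 15, 22, 29, 36]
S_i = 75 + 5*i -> [75, 80, 85, 90, 95]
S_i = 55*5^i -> [55, 275, 1375, 6875, 34375]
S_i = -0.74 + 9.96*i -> [-0.74, 9.22, 19.18, 29.14, 39.1]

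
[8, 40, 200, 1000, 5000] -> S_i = 8*5^i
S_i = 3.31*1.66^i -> [3.31, 5.49, 9.12, 15.14, 25.13]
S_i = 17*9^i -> [17, 153, 1377, 12393, 111537]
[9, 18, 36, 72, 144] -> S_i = 9*2^i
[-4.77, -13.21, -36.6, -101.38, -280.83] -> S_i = -4.77*2.77^i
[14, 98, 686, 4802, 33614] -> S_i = 14*7^i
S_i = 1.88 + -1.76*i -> [1.88, 0.12, -1.64, -3.4, -5.16]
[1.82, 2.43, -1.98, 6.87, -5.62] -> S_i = Random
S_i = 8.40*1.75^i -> [8.4, 14.7, 25.72, 45.02, 78.78]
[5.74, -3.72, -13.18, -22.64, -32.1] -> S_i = 5.74 + -9.46*i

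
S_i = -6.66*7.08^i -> [-6.66, -47.15, -333.84, -2363.6, -16734.29]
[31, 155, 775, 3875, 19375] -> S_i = 31*5^i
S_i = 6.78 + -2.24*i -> [6.78, 4.54, 2.3, 0.06, -2.18]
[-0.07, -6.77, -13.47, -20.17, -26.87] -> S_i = -0.07 + -6.70*i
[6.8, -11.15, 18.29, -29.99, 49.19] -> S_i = 6.80*(-1.64)^i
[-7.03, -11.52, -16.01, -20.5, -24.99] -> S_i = -7.03 + -4.49*i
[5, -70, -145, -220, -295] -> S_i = 5 + -75*i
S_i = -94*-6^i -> [-94, 564, -3384, 20304, -121824]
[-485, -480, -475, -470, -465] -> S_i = -485 + 5*i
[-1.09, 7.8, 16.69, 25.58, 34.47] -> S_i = -1.09 + 8.89*i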